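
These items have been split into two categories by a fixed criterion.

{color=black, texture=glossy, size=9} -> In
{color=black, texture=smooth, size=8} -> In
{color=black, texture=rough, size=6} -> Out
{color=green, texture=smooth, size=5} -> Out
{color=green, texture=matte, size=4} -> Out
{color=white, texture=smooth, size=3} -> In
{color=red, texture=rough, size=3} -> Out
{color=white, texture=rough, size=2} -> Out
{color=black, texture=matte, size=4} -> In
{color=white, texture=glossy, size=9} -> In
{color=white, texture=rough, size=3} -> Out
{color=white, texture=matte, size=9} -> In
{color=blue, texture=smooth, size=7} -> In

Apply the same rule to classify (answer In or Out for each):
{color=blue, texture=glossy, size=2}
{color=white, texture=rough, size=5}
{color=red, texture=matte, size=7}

All 'In' examples share one property — color is not green AND texture is not rough — and every 'Out' example lacks it.
{color=blue, texture=glossy, size=2}: In (color is blue, texture is glossy).
{color=white, texture=rough, size=5}: Out (color is white, texture is rough).
{color=red, texture=matte, size=7}: In (color is red, texture is matte).

In, Out, In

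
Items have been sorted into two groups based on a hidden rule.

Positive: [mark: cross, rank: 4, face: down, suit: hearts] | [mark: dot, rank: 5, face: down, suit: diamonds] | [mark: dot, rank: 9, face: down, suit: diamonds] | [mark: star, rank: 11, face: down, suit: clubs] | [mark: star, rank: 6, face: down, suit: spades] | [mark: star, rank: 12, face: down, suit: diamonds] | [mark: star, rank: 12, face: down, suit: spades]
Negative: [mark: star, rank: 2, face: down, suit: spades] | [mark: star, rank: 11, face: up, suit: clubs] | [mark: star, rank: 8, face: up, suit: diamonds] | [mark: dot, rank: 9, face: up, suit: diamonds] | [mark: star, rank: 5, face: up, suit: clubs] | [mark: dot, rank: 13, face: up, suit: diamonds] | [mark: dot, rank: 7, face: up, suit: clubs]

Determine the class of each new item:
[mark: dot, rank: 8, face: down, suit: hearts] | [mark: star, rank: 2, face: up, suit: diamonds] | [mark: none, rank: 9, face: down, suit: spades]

Every 'Positive' example satisfies: face is down AND rank ≥ 4. None of the 'Negative' examples do.
Positive: [mark: dot, rank: 8, face: down, suit: hearts], since face is down, rank = 8. Negative: [mark: star, rank: 2, face: up, suit: diamonds], since face is up, rank = 2. Positive: [mark: none, rank: 9, face: down, suit: spades], since face is down, rank = 9.

Positive, Negative, Positive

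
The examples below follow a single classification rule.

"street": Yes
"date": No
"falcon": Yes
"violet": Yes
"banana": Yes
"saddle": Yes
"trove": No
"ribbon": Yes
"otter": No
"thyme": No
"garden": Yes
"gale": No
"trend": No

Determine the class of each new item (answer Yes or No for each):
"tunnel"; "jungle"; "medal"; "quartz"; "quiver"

One predicate separates the groups cleanly: length 6.
"tunnel": length 6, has this property → Yes.
"jungle": length 6, has this property → Yes.
"medal": length 5, lacks this property → No.
"quartz": length 6, has this property → Yes.
"quiver": length 6, has this property → Yes.

Yes, Yes, No, Yes, Yes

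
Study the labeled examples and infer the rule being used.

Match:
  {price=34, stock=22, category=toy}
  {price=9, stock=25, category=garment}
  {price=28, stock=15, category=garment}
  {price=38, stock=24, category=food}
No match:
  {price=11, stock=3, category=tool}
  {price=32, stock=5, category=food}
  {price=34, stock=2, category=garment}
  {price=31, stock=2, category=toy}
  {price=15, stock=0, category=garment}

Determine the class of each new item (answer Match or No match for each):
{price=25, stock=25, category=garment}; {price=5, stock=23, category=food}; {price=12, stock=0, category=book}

Match, Match, No match

The distinguishing property — stock ≥ 15 — holds for all the 'Match' cases and none of the 'No match' cases.
{price=25, stock=25, category=garment} → stock = 25 → Match. {price=5, stock=23, category=food} → stock = 23 → Match. {price=12, stock=0, category=book} → stock = 0 → No match.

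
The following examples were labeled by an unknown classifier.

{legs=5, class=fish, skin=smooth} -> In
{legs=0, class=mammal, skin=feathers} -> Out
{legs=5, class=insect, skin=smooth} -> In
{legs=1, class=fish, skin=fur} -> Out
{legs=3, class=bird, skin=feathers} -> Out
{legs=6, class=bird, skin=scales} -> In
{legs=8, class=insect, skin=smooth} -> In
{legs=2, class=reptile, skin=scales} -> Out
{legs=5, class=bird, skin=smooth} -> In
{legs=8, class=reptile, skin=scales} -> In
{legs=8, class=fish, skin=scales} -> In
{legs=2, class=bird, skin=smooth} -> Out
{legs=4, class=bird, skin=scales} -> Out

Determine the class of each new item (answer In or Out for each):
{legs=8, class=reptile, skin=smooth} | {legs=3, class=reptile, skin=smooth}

In, Out

Every 'In' example satisfies: legs ≥ 5. None of the 'Out' examples do.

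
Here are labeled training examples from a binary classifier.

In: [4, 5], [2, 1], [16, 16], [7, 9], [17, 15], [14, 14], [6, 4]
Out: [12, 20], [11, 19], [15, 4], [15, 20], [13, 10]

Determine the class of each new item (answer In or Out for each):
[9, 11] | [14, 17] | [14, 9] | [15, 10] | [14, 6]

In, Out, Out, Out, Out

The common property of the 'In' items is: |first − second| ≤ 2. No 'Out' item has it.
[9, 11] → |9−11| = 2 → In.
[14, 17] → |14−17| = 3 → Out.
[14, 9] → |14−9| = 5 → Out.
[15, 10] → |15−10| = 5 → Out.
[14, 6] → |14−6| = 8 → Out.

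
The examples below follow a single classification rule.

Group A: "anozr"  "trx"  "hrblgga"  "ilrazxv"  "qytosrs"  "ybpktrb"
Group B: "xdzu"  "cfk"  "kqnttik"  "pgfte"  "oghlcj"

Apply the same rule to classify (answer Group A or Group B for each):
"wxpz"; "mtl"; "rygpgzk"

The common property of the 'Group A' items is: contains 'r'. No 'Group B' item has it.
"wxpz": Group B (no 'r').
"mtl": Group B (no 'r').
"rygpgzk": Group A (has 'r').

Group B, Group B, Group A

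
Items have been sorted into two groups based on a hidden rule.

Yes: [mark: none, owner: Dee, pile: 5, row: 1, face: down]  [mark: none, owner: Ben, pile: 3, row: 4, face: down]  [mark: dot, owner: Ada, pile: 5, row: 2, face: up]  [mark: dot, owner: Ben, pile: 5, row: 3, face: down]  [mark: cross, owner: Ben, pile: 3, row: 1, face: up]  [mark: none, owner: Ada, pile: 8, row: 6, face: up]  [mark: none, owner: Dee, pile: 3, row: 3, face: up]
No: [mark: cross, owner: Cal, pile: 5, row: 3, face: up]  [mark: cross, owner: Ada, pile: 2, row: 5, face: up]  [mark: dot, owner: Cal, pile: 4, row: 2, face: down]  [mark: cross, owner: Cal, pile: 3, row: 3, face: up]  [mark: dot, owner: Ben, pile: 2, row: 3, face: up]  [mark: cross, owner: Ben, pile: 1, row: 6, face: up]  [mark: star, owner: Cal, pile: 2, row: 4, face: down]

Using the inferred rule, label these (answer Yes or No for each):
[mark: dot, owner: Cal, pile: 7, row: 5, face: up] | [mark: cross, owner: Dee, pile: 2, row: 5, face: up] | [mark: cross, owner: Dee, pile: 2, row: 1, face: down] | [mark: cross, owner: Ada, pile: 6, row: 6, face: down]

The rule appears to be: owner is not Cal AND pile ≥ 3.
No: [mark: dot, owner: Cal, pile: 7, row: 5, face: up], since owner is Cal, pile = 7.
No: [mark: cross, owner: Dee, pile: 2, row: 5, face: up], since owner is Dee, pile = 2.
No: [mark: cross, owner: Dee, pile: 2, row: 1, face: down], since owner is Dee, pile = 2.
Yes: [mark: cross, owner: Ada, pile: 6, row: 6, face: down], since owner is Ada, pile = 6.

No, No, No, Yes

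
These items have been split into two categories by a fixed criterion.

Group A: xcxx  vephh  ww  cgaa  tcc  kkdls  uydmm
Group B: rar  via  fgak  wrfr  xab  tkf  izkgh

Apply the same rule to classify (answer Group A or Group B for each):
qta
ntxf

Group B, Group B

Rule: has a double letter. This holds for each 'Group A' example and fails for each 'Group B' one.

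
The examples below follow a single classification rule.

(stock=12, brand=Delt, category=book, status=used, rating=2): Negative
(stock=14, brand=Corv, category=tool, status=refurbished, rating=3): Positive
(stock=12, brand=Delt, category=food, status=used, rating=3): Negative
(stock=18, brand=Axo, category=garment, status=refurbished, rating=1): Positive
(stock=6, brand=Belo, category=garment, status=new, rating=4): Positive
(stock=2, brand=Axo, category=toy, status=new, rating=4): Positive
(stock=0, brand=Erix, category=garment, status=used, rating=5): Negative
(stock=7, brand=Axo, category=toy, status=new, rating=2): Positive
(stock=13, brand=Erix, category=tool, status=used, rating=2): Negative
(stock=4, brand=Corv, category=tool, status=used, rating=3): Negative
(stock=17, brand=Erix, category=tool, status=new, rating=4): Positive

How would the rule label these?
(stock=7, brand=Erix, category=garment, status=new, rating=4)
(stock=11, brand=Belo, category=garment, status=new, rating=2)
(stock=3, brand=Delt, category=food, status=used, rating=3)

The classifier is using: status is not used.
(stock=7, brand=Erix, category=garment, status=new, rating=4) → status is new → Positive.
(stock=11, brand=Belo, category=garment, status=new, rating=2) → status is new → Positive.
(stock=3, brand=Delt, category=food, status=used, rating=3) → status is used → Negative.

Positive, Positive, Negative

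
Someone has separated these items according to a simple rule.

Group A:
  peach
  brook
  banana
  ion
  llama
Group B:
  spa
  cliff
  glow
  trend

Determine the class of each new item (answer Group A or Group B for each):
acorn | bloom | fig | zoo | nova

The classifier is using: has ≥ 2 vowels.
acorn: Group A (2 vowels).
bloom: Group A (2 vowels).
fig: Group B (1 vowel).
zoo: Group A (2 vowels).
nova: Group A (2 vowels).

Group A, Group A, Group B, Group A, Group A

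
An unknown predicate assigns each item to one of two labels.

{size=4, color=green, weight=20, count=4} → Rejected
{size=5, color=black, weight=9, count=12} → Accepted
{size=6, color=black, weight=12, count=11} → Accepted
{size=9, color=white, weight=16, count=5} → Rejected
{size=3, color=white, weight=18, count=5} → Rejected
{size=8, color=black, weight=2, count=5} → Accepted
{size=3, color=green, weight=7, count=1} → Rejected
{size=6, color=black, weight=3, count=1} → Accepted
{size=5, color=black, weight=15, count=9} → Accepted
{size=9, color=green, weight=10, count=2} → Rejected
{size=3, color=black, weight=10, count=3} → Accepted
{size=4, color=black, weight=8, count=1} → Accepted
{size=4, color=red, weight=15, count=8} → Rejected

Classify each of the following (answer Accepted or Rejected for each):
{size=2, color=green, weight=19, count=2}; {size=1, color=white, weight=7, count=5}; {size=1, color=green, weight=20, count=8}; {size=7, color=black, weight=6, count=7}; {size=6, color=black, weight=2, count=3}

Rejected, Rejected, Rejected, Accepted, Accepted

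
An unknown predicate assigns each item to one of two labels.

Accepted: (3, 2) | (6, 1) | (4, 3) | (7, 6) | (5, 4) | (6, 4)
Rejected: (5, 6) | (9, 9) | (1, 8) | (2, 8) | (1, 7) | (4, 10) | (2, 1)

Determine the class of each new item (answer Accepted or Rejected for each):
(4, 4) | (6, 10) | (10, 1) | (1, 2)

The distinguishing property — first > second AND sum ≥ 5 — holds for all the 'Accepted' cases and none of the 'Rejected' cases.
(4, 4) → 4 = 4, 4+4 = 8 → Rejected. (6, 10) → 6 < 10, 6+10 = 16 → Rejected. (10, 1) → 10 > 1, 10+1 = 11 → Accepted. (1, 2) → 1 < 2, 1+2 = 3 → Rejected.

Rejected, Rejected, Accepted, Rejected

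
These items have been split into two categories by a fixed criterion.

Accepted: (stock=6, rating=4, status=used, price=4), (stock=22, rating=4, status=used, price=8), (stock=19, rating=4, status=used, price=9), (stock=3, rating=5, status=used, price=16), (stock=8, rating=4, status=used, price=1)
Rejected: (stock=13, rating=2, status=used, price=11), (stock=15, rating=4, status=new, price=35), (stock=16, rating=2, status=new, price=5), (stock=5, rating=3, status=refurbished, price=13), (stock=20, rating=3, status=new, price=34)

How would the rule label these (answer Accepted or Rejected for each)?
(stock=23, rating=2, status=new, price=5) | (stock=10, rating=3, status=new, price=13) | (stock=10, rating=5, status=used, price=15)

The pattern is that an item is 'Accepted' exactly when: status is used AND rating ≥ 3.
Rejected: (stock=23, rating=2, status=new, price=5), since status is new, rating = 2.
Rejected: (stock=10, rating=3, status=new, price=13), since status is new, rating = 3.
Accepted: (stock=10, rating=5, status=used, price=15), since status is used, rating = 5.

Rejected, Rejected, Accepted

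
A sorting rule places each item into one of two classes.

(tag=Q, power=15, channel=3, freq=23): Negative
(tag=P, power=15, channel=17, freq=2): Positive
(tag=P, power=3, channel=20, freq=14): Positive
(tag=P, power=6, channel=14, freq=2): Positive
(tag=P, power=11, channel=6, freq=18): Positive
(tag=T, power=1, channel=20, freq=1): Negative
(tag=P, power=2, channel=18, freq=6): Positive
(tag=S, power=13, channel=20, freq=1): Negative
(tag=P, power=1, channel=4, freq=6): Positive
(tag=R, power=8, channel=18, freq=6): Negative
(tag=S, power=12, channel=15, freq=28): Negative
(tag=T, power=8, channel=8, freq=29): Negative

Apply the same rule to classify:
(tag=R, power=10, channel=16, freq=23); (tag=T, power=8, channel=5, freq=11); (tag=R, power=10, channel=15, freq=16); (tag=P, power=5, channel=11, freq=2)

Negative, Negative, Negative, Positive

Looking at the examples, the only property every 'Positive' case has and every 'Negative' case lacks is: tag is P.
(tag=R, power=10, channel=16, freq=23): tag is R — lacks this property, so Negative. (tag=T, power=8, channel=5, freq=11): tag is T — lacks this property, so Negative. (tag=R, power=10, channel=15, freq=16): tag is R — lacks this property, so Negative. (tag=P, power=5, channel=11, freq=2): tag is P — satisfies this, so Positive.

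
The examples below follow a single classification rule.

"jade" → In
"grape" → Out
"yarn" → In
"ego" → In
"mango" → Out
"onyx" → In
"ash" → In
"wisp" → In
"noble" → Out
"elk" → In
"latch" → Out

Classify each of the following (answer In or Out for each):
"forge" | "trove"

Out, Out

The pattern is that an item is 'In' exactly when: length ≤ 4.
"forge" → length 5 → Out.
"trove" → length 5 → Out.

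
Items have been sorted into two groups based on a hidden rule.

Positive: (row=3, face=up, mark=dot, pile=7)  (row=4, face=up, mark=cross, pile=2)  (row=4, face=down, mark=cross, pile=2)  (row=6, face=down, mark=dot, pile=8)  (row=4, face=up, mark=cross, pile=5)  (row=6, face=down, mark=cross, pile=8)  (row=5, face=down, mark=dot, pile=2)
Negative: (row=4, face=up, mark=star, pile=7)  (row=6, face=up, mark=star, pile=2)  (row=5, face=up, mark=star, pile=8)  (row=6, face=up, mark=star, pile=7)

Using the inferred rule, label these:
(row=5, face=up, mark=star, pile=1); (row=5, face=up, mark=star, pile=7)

The rule appears to be: mark is not star.
(row=5, face=up, mark=star, pile=1): mark is star — fails this test, so Negative.
(row=5, face=up, mark=star, pile=7): mark is star — fails this test, so Negative.

Negative, Negative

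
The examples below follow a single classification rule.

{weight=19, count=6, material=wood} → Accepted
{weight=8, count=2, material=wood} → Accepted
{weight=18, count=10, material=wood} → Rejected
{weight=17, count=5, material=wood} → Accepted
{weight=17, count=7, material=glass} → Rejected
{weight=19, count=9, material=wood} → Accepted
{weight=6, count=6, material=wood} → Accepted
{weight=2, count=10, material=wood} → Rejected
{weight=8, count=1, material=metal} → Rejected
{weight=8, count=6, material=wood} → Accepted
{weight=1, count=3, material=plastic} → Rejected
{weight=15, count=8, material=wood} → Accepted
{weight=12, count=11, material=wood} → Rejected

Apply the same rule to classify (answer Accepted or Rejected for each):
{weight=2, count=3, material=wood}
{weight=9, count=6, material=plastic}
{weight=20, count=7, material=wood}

The common property of the 'Accepted' items is: material is wood AND count ≤ 9. No 'Rejected' item has it.
{weight=2, count=3, material=wood}: material is wood, count = 3, matches → Accepted.
{weight=9, count=6, material=plastic}: material is plastic, count = 6, fails the rule → Rejected.
{weight=20, count=7, material=wood}: material is wood, count = 7, matches → Accepted.

Accepted, Rejected, Accepted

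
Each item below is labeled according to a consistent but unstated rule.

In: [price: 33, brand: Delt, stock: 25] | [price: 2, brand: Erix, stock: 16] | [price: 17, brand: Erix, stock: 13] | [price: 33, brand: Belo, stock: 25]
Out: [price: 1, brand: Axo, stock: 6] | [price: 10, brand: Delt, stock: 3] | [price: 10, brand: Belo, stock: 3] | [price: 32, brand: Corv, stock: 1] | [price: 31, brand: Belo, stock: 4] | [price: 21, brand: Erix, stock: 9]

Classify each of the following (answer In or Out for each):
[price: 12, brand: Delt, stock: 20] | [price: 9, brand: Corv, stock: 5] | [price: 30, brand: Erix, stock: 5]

In, Out, Out

The common property of the 'In' items is: stock ≥ 13. No 'Out' item has it.
[price: 12, brand: Delt, stock: 20] → stock = 20 → In.
[price: 9, brand: Corv, stock: 5] → stock = 5 → Out.
[price: 30, brand: Erix, stock: 5] → stock = 5 → Out.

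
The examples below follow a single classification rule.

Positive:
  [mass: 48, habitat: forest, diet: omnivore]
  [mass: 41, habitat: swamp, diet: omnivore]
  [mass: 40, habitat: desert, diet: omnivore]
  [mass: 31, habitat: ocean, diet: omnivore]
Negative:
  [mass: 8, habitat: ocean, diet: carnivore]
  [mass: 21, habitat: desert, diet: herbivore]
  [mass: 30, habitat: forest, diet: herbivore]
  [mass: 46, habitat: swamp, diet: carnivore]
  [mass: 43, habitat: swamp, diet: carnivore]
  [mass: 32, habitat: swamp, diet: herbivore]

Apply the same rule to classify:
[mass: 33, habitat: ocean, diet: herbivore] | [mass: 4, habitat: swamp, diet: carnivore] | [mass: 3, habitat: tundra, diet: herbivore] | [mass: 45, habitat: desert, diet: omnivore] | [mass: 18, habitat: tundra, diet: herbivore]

Negative, Negative, Negative, Positive, Negative

The common property of the 'Positive' items is: diet is omnivore. No 'Negative' item has it.
[mass: 33, habitat: ocean, diet: herbivore]: Negative (diet is herbivore).
[mass: 4, habitat: swamp, diet: carnivore]: Negative (diet is carnivore).
[mass: 3, habitat: tundra, diet: herbivore]: Negative (diet is herbivore).
[mass: 45, habitat: desert, diet: omnivore]: Positive (diet is omnivore).
[mass: 18, habitat: tundra, diet: herbivore]: Negative (diet is herbivore).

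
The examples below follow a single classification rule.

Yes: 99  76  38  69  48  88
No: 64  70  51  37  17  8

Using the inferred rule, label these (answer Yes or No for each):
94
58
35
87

Yes, Yes, No, Yes

The common property of the 'Yes' items is: digit sum ≥ 11. No 'No' item has it.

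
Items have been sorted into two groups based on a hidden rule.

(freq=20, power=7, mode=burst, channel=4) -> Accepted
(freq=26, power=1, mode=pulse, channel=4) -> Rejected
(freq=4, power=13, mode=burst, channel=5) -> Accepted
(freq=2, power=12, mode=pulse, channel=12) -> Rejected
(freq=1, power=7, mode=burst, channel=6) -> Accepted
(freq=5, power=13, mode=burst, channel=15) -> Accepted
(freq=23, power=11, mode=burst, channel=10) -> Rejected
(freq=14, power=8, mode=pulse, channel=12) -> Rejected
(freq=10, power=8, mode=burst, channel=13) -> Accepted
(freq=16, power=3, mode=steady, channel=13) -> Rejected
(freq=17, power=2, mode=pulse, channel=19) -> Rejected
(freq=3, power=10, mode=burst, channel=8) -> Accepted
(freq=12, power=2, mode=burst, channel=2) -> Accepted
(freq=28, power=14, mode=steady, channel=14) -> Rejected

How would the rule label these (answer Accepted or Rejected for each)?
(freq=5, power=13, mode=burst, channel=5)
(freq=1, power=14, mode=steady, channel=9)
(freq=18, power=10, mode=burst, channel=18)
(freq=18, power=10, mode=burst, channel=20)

Accepted, Rejected, Accepted, Accepted

The simplest hypothesis consistent with all the labels is: mode is burst AND freq ≤ 20.
(freq=5, power=13, mode=burst, channel=5) — mode is burst, freq = 5, hence Accepted.
(freq=1, power=14, mode=steady, channel=9) — mode is steady, freq = 1, hence Rejected.
(freq=18, power=10, mode=burst, channel=18) — mode is burst, freq = 18, hence Accepted.
(freq=18, power=10, mode=burst, channel=20) — mode is burst, freq = 18, hence Accepted.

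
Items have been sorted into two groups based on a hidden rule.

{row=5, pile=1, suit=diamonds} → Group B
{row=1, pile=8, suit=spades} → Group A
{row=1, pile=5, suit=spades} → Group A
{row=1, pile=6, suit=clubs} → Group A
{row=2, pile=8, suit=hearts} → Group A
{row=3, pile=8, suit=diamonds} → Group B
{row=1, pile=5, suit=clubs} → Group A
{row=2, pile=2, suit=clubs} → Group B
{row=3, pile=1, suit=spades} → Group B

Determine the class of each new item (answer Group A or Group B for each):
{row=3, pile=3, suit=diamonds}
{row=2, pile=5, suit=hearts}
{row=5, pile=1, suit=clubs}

All 'Group A' examples share one property — row ≤ 2 AND pile ≥ 5 — and every 'Group B' example lacks it.

Group B, Group A, Group B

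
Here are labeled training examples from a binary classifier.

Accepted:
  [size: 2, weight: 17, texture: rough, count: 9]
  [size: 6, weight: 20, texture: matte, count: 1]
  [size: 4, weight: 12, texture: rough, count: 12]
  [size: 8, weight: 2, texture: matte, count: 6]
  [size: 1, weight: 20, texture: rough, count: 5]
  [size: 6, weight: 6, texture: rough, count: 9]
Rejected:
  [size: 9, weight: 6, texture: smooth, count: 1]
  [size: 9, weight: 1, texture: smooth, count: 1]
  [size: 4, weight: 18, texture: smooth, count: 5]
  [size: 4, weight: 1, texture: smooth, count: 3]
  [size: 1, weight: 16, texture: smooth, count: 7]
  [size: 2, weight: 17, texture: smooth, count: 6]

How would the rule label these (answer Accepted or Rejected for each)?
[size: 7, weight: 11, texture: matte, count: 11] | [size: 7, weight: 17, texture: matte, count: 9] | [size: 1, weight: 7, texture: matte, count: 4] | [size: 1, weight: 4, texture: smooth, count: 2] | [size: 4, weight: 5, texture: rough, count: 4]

The distinguishing property — texture is not smooth — holds for all the 'Accepted' cases and none of the 'Rejected' cases.
[size: 7, weight: 11, texture: matte, count: 11] → texture is matte → Accepted.
[size: 7, weight: 17, texture: matte, count: 9] → texture is matte → Accepted.
[size: 1, weight: 7, texture: matte, count: 4] → texture is matte → Accepted.
[size: 1, weight: 4, texture: smooth, count: 2] → texture is smooth → Rejected.
[size: 4, weight: 5, texture: rough, count: 4] → texture is rough → Accepted.

Accepted, Accepted, Accepted, Rejected, Accepted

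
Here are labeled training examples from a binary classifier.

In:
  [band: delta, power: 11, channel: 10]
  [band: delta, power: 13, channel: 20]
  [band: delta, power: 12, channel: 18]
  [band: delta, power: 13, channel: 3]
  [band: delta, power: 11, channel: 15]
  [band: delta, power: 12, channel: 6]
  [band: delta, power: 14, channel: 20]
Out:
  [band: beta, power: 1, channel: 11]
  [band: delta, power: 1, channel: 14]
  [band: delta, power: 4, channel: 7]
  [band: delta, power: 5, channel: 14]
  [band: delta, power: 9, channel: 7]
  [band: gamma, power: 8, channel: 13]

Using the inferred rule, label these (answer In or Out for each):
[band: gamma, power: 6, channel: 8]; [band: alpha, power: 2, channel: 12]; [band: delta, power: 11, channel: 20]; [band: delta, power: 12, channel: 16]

Out, Out, In, In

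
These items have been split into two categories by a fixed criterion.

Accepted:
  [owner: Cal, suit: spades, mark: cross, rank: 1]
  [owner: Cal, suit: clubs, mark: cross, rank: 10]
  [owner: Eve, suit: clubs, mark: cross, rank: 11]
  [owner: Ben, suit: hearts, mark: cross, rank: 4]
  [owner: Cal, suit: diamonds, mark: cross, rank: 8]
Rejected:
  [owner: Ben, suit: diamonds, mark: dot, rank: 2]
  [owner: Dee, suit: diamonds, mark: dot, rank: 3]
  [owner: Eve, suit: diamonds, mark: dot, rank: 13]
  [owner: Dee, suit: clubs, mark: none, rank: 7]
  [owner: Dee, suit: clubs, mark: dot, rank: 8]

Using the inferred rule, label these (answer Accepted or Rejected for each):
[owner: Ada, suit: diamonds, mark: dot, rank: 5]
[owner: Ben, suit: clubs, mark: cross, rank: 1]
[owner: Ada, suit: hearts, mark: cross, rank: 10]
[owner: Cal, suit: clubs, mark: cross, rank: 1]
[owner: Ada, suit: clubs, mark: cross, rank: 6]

Rejected, Accepted, Accepted, Accepted, Accepted

The distinguishing property — mark is cross — holds for all the 'Accepted' cases and none of the 'Rejected' cases.
[owner: Ada, suit: diamonds, mark: dot, rank: 5]: Rejected (mark is dot). [owner: Ben, suit: clubs, mark: cross, rank: 1]: Accepted (mark is cross). [owner: Ada, suit: hearts, mark: cross, rank: 10]: Accepted (mark is cross). [owner: Cal, suit: clubs, mark: cross, rank: 1]: Accepted (mark is cross). [owner: Ada, suit: clubs, mark: cross, rank: 6]: Accepted (mark is cross).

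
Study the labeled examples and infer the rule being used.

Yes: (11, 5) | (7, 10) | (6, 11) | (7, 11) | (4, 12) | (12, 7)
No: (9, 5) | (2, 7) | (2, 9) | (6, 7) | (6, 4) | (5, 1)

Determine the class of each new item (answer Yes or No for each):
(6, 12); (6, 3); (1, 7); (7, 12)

Yes, No, No, Yes

The common property of the 'Yes' items is: sum ≥ 16. No 'No' item has it.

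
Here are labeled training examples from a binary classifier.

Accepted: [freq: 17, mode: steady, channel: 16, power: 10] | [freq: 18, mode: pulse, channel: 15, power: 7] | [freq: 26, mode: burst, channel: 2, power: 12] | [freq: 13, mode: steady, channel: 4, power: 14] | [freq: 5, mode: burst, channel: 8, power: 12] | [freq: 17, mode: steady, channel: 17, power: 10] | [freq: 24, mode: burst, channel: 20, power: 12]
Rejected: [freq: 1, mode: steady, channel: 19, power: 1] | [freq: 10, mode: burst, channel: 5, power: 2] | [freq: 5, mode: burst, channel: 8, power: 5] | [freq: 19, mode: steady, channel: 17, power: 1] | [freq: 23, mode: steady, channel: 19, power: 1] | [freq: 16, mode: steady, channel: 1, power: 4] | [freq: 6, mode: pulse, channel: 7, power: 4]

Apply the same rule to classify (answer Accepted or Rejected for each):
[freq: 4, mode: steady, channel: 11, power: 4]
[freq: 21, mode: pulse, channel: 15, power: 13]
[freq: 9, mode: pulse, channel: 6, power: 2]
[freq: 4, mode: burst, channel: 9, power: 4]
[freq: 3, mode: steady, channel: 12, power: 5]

Rejected, Accepted, Rejected, Rejected, Rejected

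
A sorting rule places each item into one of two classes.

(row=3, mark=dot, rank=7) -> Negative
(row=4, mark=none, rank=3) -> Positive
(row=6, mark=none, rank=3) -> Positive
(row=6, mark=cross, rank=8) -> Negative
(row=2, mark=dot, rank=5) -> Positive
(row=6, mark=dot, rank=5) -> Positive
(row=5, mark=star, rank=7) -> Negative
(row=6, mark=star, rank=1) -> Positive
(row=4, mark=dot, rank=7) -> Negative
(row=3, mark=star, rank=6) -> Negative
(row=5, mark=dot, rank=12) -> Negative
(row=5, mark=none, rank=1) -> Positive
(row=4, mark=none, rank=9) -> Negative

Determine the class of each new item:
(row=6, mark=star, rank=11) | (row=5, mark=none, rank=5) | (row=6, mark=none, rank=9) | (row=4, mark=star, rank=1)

Negative, Positive, Negative, Positive

The classifier is using: rank ≤ 5.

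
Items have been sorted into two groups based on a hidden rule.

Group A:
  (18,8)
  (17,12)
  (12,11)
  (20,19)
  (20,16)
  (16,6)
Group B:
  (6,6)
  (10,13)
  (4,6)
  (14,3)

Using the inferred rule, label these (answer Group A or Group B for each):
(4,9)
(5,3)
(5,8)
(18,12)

A rule that fits every label: first > second AND sum ≥ 22 — true of each 'Group A' example, false of each 'Group B' one.
(4,9) → 4 < 9, 4+9 = 13 → Group B.
(5,3) → 5 > 3, 5+3 = 8 → Group B.
(5,8) → 5 < 8, 5+8 = 13 → Group B.
(18,12) → 18 > 12, 18+12 = 30 → Group A.

Group B, Group B, Group B, Group A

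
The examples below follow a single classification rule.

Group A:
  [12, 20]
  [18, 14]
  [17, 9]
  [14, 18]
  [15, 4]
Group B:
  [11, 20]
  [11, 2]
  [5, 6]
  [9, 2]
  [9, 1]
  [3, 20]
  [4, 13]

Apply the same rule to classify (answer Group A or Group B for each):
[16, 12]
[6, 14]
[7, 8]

Group A, Group B, Group B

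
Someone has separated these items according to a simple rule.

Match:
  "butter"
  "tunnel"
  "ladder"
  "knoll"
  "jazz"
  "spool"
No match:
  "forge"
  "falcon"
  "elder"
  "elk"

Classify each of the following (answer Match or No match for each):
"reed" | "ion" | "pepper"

Looking at the examples, the only property every 'Match' case has and every 'No match' case lacks is: has a double letter.
"reed" → 'ee' doubled → Match.
"ion" → no doubled letter → No match.
"pepper" → 'pp' doubled → Match.

Match, No match, Match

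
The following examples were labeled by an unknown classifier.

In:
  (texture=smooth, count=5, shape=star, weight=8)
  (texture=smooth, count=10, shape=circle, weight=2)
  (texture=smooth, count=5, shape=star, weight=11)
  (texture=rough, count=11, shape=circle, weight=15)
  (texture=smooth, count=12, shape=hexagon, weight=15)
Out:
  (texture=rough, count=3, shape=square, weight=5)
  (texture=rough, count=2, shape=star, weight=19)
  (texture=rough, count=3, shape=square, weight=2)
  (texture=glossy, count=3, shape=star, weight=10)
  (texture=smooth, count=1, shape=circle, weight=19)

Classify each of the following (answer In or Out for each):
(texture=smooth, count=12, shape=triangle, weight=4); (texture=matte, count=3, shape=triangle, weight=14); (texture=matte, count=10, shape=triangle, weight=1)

The distinguishing property — count ≥ 5 — holds for all the 'In' cases and none of the 'Out' cases.
(texture=smooth, count=12, shape=triangle, weight=4): count = 12 — qualifies, so In. (texture=matte, count=3, shape=triangle, weight=14): count = 3 — fails this test, so Out. (texture=matte, count=10, shape=triangle, weight=1): count = 10 — qualifies, so In.

In, Out, In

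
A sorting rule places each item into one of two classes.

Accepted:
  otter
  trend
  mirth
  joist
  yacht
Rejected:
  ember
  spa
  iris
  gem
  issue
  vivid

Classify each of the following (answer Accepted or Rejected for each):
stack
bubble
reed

Accepted, Rejected, Rejected

Every 'Accepted' example satisfies: contains 't'. None of the 'Rejected' examples do.
stack: has 't' — has this property, so Accepted. bubble: no 't' — fails this test, so Rejected. reed: no 't' — fails this test, so Rejected.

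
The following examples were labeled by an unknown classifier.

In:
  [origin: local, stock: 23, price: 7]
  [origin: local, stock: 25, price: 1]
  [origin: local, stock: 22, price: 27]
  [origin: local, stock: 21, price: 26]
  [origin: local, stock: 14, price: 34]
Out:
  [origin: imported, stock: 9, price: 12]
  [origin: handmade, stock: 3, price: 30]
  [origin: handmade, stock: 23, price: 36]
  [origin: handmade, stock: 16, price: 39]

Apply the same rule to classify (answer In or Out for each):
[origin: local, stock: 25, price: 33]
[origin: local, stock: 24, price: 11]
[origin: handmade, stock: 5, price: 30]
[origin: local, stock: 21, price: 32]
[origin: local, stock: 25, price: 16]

The simplest hypothesis consistent with all the labels is: origin is local.

In, In, Out, In, In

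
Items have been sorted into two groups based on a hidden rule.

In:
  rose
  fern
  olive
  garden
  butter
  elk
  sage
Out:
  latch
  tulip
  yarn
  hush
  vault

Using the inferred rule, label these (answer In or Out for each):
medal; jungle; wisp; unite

In, In, Out, In

Every 'In' example satisfies: contains 'e'. None of the 'Out' examples do.
medal: has 'e', qualifies → In. jungle: has 'e', qualifies → In. wisp: no 'e', doesn't qualify → Out. unite: has 'e', qualifies → In.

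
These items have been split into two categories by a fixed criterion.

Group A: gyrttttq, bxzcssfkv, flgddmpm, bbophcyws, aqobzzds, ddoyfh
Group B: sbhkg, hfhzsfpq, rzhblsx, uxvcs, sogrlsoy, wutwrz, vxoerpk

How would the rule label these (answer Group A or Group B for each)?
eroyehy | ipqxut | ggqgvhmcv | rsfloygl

Group B, Group B, Group A, Group B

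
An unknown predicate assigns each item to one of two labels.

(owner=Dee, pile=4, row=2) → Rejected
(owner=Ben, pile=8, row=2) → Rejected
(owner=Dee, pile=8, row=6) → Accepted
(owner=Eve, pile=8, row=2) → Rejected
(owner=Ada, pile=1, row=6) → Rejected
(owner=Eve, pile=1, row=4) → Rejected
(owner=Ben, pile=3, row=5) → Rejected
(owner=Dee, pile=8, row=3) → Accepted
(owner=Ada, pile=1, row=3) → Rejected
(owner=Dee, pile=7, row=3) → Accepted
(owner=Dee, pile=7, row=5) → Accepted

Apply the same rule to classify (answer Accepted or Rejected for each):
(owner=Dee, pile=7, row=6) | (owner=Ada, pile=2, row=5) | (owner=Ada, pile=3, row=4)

Accepted, Rejected, Rejected

All 'Accepted' examples share one property — owner is Dee AND row ≥ 3 — and every 'Rejected' example lacks it.
Accepted: (owner=Dee, pile=7, row=6), since owner is Dee, row = 6.
Rejected: (owner=Ada, pile=2, row=5), since owner is Ada, row = 5.
Rejected: (owner=Ada, pile=3, row=4), since owner is Ada, row = 4.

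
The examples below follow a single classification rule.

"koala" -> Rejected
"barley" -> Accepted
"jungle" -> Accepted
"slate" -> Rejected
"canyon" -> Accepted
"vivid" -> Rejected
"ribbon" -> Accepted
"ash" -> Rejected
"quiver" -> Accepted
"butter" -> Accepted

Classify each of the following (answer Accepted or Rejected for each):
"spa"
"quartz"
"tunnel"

The pattern is that an item is 'Accepted' exactly when: even length.
"spa": Rejected (length 3).
"quartz": Accepted (length 6).
"tunnel": Accepted (length 6).

Rejected, Accepted, Accepted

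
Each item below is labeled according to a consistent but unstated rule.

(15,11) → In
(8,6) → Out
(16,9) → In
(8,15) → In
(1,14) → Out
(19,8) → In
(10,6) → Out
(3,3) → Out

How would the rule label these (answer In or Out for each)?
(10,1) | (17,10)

'In' ⟺ sum ≥ 23.
Out: (10,1), since 10+1 = 11. In: (17,10), since 17+10 = 27.

Out, In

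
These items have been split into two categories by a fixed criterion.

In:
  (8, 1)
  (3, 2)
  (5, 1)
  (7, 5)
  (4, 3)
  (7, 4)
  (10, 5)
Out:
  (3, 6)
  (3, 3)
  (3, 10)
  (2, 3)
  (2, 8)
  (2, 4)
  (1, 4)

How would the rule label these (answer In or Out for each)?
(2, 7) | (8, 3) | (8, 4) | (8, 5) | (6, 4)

Out, In, In, In, In

Comparing the two groups points to one rule — first > second.
(2, 7) — 2 < 7, hence Out. (8, 3) — 8 > 3, hence In. (8, 4) — 8 > 4, hence In. (8, 5) — 8 > 5, hence In. (6, 4) — 6 > 4, hence In.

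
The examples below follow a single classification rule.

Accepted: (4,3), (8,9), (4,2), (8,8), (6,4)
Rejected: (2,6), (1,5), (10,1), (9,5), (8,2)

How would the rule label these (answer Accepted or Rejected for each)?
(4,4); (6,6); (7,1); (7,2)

Accepted, Accepted, Rejected, Rejected

The pattern is that an item is 'Accepted' exactly when: |first − second| ≤ 2.
(4,4): |4−4| = 0, meets the rule → Accepted.
(6,6): |6−6| = 0, meets the rule → Accepted.
(7,1): |7−1| = 6, lacks this property → Rejected.
(7,2): |7−2| = 5, lacks this property → Rejected.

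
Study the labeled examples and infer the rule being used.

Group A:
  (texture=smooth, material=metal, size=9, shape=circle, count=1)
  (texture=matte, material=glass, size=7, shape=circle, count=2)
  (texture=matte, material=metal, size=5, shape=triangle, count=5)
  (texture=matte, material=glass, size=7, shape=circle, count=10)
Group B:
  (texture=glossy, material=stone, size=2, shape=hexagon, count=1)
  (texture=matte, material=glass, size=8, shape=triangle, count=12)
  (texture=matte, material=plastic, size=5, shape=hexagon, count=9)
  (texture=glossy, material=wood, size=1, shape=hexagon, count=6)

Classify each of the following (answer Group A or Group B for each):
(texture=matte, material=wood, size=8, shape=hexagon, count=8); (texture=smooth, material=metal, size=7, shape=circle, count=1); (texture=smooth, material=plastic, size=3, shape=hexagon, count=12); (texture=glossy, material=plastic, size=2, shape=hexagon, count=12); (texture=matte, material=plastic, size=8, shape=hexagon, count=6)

A rule that fits every label: material is metal OR shape is circle — true of each 'Group A' example, false of each 'Group B' one.
(texture=matte, material=wood, size=8, shape=hexagon, count=8) → material is wood, shape is hexagon → Group B.
(texture=smooth, material=metal, size=7, shape=circle, count=1) → material is metal, shape is circle → Group A.
(texture=smooth, material=plastic, size=3, shape=hexagon, count=12) → material is plastic, shape is hexagon → Group B.
(texture=glossy, material=plastic, size=2, shape=hexagon, count=12) → material is plastic, shape is hexagon → Group B.
(texture=matte, material=plastic, size=8, shape=hexagon, count=6) → material is plastic, shape is hexagon → Group B.

Group B, Group A, Group B, Group B, Group B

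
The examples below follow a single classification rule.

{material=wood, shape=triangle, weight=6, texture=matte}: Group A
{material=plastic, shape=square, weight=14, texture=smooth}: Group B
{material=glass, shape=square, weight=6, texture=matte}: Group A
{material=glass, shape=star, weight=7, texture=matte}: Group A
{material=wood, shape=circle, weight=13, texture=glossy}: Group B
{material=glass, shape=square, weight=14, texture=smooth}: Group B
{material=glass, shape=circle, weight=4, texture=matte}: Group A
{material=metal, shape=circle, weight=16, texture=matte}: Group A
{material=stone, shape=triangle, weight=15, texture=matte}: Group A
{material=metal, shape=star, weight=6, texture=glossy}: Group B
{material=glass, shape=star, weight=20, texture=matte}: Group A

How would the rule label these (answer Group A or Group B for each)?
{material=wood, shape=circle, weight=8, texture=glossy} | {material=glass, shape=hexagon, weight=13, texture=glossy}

Group B, Group B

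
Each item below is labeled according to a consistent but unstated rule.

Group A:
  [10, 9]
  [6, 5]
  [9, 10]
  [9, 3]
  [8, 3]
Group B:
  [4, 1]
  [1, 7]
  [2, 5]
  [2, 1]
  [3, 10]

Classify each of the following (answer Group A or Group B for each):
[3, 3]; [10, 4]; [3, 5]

Group B, Group A, Group B

The rule appears to be: first ≥ 5.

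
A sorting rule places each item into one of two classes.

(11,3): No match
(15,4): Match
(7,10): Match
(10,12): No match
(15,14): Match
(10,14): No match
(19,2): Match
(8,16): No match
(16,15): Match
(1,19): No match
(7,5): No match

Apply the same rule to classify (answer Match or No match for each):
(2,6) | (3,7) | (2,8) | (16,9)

Comparing the two groups points to one rule — sum is odd.

No match, No match, No match, Match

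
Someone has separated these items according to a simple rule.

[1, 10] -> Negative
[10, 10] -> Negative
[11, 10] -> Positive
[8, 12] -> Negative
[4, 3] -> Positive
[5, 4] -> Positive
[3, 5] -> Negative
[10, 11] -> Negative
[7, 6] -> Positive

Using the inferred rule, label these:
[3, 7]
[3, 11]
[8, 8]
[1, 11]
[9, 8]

Negative, Negative, Negative, Negative, Positive

'Positive' ⟺ first > second.
[3, 7]: Negative (3 < 7). [3, 11]: Negative (3 < 11). [8, 8]: Negative (8 = 8). [1, 11]: Negative (1 < 11). [9, 8]: Positive (9 > 8).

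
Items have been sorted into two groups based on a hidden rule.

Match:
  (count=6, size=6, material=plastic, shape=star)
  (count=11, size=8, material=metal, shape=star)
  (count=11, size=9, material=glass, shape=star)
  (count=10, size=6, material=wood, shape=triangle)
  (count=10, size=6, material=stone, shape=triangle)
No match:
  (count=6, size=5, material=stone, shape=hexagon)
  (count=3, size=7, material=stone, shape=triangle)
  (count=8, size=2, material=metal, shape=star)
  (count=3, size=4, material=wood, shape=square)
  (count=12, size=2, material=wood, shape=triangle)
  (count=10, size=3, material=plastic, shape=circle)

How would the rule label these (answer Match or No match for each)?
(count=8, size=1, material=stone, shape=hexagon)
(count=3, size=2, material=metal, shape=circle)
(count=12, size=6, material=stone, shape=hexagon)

The simplest hypothesis consistent with all the labels is: count ≥ 6 AND size ≥ 6.
No match: (count=8, size=1, material=stone, shape=hexagon), since count = 8, size = 1.
No match: (count=3, size=2, material=metal, shape=circle), since count = 3, size = 2.
Match: (count=12, size=6, material=stone, shape=hexagon), since count = 12, size = 6.

No match, No match, Match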